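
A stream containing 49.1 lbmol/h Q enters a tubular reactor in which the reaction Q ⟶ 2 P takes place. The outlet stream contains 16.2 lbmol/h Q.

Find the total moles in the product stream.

For Q: n = n₀ − 1ξ → 16.2 = 49.1 − 1ξ, giving ξ = 32.9 lbmol/h.
Outlet amounts (n = n₀ + ν ξ):
  Q: 49.1 − 1(32.9) = 16.2
  P: 0 + 2(32.9) = 65.8
Total out = 16.2 + 65.8 = 82 lbmol/h.

82 lbmol/h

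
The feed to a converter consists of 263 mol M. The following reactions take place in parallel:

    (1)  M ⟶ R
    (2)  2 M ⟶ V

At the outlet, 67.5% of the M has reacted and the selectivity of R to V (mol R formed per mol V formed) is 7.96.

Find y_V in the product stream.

0.0727

Conversion of M: M consumed = 0.675 × 263 = 177.5 mol = 1ξ₁ + 2ξ₂.
Selectivity: 1ξ₁ / (1ξ₂) = 7.96 → ξ₁ = 7.96 ξ₂.
Substitute: (1·7.96 + 2) ξ₂ = 177.5 → ξ₂ = 17.82 mol, ξ₁ = 141.9 mol.
Outlet amounts (n = n₀ + Σ ν·ξ):
  M: 263 − 1(141.9) − 2(17.82) = 85.48
  R: 0 + 1(141.9) = 141.9
  V: 0 + 1(17.82) = 17.82
Total out = 245.2 mol; y_V = 17.82 / 245.2 = 0.0727.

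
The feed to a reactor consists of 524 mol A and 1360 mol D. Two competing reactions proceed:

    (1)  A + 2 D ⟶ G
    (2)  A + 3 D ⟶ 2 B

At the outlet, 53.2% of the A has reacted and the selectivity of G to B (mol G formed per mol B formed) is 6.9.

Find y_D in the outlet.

0.591

Conversion of A: A consumed = 0.532 × 524 = 278.8 mol = 1ξ₁ + 1ξ₂.
Selectivity: 1ξ₁ / (2ξ₂) = 6.9 → ξ₁ = 13.8 ξ₂.
Substitute: (1·13.8 + 1) ξ₂ = 278.8 → ξ₂ = 18.84 mol, ξ₁ = 259.9 mol.
Outlet amounts (n = n₀ + Σ ν·ξ):
  A: 524 − 1(259.9) − 1(18.84) = 245.2
  D: 1360 − 2(259.9) − 3(18.84) = 783.6
  G: 0 + 1(259.9) = 259.9
  B: 0 + 2(18.84) = 37.67
Total out = 1326 mol; y_D = 783.6 / 1326 = 0.5908.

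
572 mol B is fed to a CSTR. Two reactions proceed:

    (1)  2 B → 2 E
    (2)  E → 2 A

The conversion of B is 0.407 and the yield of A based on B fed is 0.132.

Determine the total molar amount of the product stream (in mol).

Conversion of B: B consumed = 2ξ₁ = 0.407 × 572 → ξ₁ = 116.4 mol.
Yield of A: 2ξ₂ / 572 = 0.132 → ξ₂ = 37.75 mol.
Outlet amounts (n = n₀ + Σ ν·ξ):
  B: 572 − 2(116.4) = 339.2
  E: 0 + 2(116.4) − 1(37.75) = 195.1
  A: 0 + 2(37.75) = 75.5
Total out = 339.2 + 195.1 + 75.5 = 609.8 mol.

610 mol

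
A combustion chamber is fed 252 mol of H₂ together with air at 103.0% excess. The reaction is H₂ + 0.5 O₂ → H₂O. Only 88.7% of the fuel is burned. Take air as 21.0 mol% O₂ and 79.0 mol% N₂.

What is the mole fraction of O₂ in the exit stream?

0.106

Stoichiometric O₂ = 0.5 × 252 = 126 mol; O₂ fed = 126 × 2.030 = 255.8 mol.
N₂ fed = 255.8 × 79/21 = 962.2 mol.
Fuel reacted = 0.887 × 252 → ξ = 223.5 mol.
Outlet (n = n₀ + ν ξ):
  H₂: 252 − 1(223.5) = 28.48
  O₂: 255.8 − 0.5(223.5) = 144
  N₂: 962.2 (inert)
  H₂O: 0 + 1(223.5) = 223.5
Total out = 1358 mol; y_O₂ = 144 / 1358 = 0.106.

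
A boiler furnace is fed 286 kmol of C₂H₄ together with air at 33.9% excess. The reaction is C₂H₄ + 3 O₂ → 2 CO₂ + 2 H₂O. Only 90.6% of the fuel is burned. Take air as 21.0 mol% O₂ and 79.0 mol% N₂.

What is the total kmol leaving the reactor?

5760 kmol

Stoichiometric O₂ = 3 × 286 = 858 kmol; O₂ fed = 858 × 1.339 = 1149 kmol.
N₂ fed = 1149 × 79/21 = 4322 kmol.
Fuel reacted = 0.906 × 286 → ξ = 259.1 kmol.
Outlet (n = n₀ + ν ξ):
  C₂H₄: 286 − 1(259.1) = 26.88
  O₂: 1149 − 3(259.1) = 371.5
  N₂: 4322 (inert)
  CO₂: 0 + 2(259.1) = 518.2
  H₂O: 0 + 2(259.1) = 518.2
Total out = 26.88 + 371.5 + 4322 + 518.2 + 518.2 = 5757 kmol.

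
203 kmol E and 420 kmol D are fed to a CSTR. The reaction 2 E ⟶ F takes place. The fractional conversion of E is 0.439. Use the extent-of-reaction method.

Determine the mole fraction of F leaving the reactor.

E reacted = 0.439 × 203 = 89.12 kmol; ν_E = −2, so ξ = 89.12/2 = 44.56 kmol.
Outlet amounts (n = n₀ + ν ξ):
  E: 203 − 2(44.56) = 113.9
  F: 0 + 1(44.56) = 44.56
  D: 420 (inert)
Total out = 578.4 kmol; y_F = 44.56 / 578.4 = 0.07703.

0.077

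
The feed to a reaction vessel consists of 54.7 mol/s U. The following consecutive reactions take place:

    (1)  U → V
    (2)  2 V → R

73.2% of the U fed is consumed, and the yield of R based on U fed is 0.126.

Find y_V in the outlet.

Conversion of U: U consumed = 1ξ₁ = 0.732 × 54.7 → ξ₁ = 40.04 mol/s.
Yield of R: 1ξ₂ / 54.7 = 0.126 → ξ₂ = 6.892 mol/s.
Outlet amounts (n = n₀ + Σ ν·ξ):
  U: 54.7 − 1(40.04) = 14.66
  V: 0 + 1(40.04) − 2(6.892) = 26.26
  R: 0 + 1(6.892) = 6.892
Total out = 47.81 mol/s; y_V = 26.26 / 47.81 = 0.5492.

0.549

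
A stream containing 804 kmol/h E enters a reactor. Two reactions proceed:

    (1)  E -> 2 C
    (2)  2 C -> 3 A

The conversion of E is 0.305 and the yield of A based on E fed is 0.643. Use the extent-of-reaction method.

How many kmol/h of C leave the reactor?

146 kmol/h

Conversion of E: E consumed = 1ξ₁ = 0.305 × 804 → ξ₁ = 245.2 kmol/h.
Yield of A: 3ξ₂ / 804 = 0.643 → ξ₂ = 172.3 kmol/h.
Outlet amounts (n = n₀ + Σ ν·ξ):
  E: 804 − 1(245.2) = 558.8
  C: 0 + 2(245.2) − 2(172.3) = 145.8
  A: 0 + 3(172.3) = 517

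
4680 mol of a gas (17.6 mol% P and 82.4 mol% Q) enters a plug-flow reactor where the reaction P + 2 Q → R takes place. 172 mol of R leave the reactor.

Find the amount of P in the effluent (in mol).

For R: n = n₀ + 1ξ → 172 = 0 + 1ξ, giving ξ = 172 mol.
Outlet amounts (n = n₀ + ν ξ):
  P: 823.7 − 1(172) = 651.7
  Q: 3856 − 2(172) = 3512
  R: 0 + 1(172) = 172

652 mol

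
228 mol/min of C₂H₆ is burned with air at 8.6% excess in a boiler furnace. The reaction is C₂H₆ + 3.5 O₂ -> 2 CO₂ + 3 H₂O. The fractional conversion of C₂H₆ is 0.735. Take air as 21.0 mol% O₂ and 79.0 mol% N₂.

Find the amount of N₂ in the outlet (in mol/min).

3260 mol/min

Stoichiometric O₂ = 3.5 × 228 = 798 mol/min; O₂ fed = 798 × 1.086 = 866.6 mol/min.
N₂ fed = 866.6 × 79/21 = 3260 mol/min.
Fuel reacted = 0.735 × 228 → ξ = 167.6 mol/min.
Outlet (n = n₀ + ν ξ):
  C₂H₆: 228 − 1(167.6) = 60.42
  O₂: 866.6 − 3.5(167.6) = 280.1
  N₂: 3260 (inert)
  CO₂: 0 + 2(167.6) = 335.2
  H₂O: 0 + 3(167.6) = 502.7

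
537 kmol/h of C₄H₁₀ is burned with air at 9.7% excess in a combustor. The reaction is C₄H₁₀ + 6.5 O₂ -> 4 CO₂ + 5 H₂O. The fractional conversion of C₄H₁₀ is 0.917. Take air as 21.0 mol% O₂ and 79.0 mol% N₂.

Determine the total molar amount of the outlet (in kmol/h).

19500 kmol/h

Stoichiometric O₂ = 6.5 × 537 = 3490 kmol/h; O₂ fed = 3490 × 1.097 = 3829 kmol/h.
N₂ fed = 3829 × 79/21 = 14400 kmol/h.
Fuel reacted = 0.917 × 537 → ξ = 492.4 kmol/h.
Outlet (n = n₀ + ν ξ):
  C₄H₁₀: 537 − 1(492.4) = 44.57
  O₂: 3829 − 6.5(492.4) = 628.3
  N₂: 14400 (inert)
  CO₂: 0 + 4(492.4) = 1970
  H₂O: 0 + 5(492.4) = 2462
Total out = 44.57 + 628.3 + 14400 + 1970 + 2462 = 19510 kmol/h.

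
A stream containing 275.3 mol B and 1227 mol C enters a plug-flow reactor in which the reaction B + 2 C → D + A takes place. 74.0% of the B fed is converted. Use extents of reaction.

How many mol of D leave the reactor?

204 mol

B reacted = 0.74 × 275.3 = 203.7 mol; ν_B = −1, so ξ = 203.7/1 = 203.7 mol.
Outlet amounts (n = n₀ + ν ξ):
  B: 275.3 − 1(203.7) = 71.58
  C: 1227 − 2(203.7) = 819.6
  D: 0 + 1(203.7) = 203.7
  A: 0 + 1(203.7) = 203.7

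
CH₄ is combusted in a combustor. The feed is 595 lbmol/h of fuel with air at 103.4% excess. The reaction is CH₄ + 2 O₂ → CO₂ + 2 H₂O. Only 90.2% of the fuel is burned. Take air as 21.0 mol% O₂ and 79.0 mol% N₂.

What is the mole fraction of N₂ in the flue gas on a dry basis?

Stoichiometric O₂ = 2 × 595 = 1190 lbmol/h; O₂ fed = 1190 × 2.034 = 2420 lbmol/h.
N₂ fed = 2420 × 79/21 = 9106 lbmol/h.
Fuel reacted = 0.902 × 595 → ξ = 536.7 lbmol/h.
Outlet (n = n₀ + ν ξ):
  CH₄: 595 − 1(536.7) = 58.31
  O₂: 2420 − 2(536.7) = 1347
  N₂: 9106 (inert)
  CO₂: 0 + 1(536.7) = 536.7
  H₂O: 0 + 2(536.7) = 1073
Dry total = 11050 lbmol/h; y_N₂ (dry) = 9106 / 11050 = 0.8242.

0.824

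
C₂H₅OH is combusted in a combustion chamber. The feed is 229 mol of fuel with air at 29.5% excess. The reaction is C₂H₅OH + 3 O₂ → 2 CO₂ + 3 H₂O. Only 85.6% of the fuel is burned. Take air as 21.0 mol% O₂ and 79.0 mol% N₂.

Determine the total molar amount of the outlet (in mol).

4660 mol

Stoichiometric O₂ = 3 × 229 = 687 mol; O₂ fed = 687 × 1.295 = 889.7 mol.
N₂ fed = 889.7 × 79/21 = 3347 mol.
Fuel reacted = 0.856 × 229 → ξ = 196 mol.
Outlet (n = n₀ + ν ξ):
  C₂H₅OH: 229 − 1(196) = 32.98
  O₂: 889.7 − 3(196) = 301.6
  N₂: 3347 (inert)
  CO₂: 0 + 2(196) = 392
  H₂O: 0 + 3(196) = 588.1
Total out = 32.98 + 301.6 + 3347 + 392 + 588.1 = 4662 mol.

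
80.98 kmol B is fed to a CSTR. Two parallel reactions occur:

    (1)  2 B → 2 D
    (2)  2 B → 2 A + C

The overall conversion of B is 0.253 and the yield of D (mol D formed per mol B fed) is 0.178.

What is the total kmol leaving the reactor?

Yield of D: 2ξ₁ / 80.98 = 0.178 → ξ₁ = 7.207 kmol.
Conversion of B: 2ξ₁ + 2ξ₂ = 0.253 × 80.98 = 20.49 → ξ₂ = 3.037 kmol.
Outlet amounts (n = n₀ + Σ ν·ξ):
  B: 80.98 − 2(7.207) − 2(3.037) = 60.49
  D: 0 + 2(7.207) = 14.41
  A: 0 + 2(3.037) = 6.074
  C: 0 + 1(3.037) = 3.037
Total out = 60.49 + 14.41 + 6.074 + 3.037 = 84.02 kmol.

84 kmol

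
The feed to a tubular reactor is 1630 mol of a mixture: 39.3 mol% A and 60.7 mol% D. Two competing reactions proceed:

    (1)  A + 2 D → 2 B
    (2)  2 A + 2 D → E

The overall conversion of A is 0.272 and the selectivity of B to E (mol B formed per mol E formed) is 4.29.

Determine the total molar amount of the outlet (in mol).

Conversion of A: A consumed = 0.272 × 640.6 = 174.2 mol = 1ξ₁ + 2ξ₂.
Selectivity: 2ξ₁ / (1ξ₂) = 4.29 → ξ₁ = 2.145 ξ₂.
Substitute: (1·2.145 + 2) ξ₂ = 174.2 → ξ₂ = 42.04 mol, ξ₁ = 90.17 mol.
Outlet amounts (n = n₀ + Σ ν·ξ):
  A: 640.6 − 1(90.17) − 2(42.04) = 466.3
  D: 989.4 − 2(90.17) − 2(42.04) = 725
  B: 0 + 2(90.17) = 180.3
  E: 0 + 1(42.04) = 42.04
Total out = 466.3 + 725 + 180.3 + 42.04 = 1414 mol.

1410 mol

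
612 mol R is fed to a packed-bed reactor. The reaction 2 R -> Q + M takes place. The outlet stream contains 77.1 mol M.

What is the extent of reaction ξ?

For M: n = n₀ + 1ξ → 77.1 = 0 + 1ξ, giving ξ = 77.1 mol.
Outlet amounts (n = n₀ + ν ξ):
  R: 612 − 2(77.1) = 457.8
  Q: 0 + 1(77.1) = 77.1
  M: 0 + 1(77.1) = 77.1

ξ = 77.1 mol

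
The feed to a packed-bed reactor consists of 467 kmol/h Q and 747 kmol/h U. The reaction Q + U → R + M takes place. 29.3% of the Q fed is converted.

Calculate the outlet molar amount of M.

137 kmol/h

Q reacted = 0.293 × 467 = 136.8 kmol/h; ν_Q = −1, so ξ = 136.8/1 = 136.8 kmol/h.
Outlet amounts (n = n₀ + ν ξ):
  Q: 467 − 1(136.8) = 330.2
  U: 747 − 1(136.8) = 610.2
  R: 0 + 1(136.8) = 136.8
  M: 0 + 1(136.8) = 136.8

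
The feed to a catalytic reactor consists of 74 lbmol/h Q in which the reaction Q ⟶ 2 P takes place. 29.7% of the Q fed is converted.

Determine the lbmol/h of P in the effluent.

Q reacted = 0.297 × 74 = 21.98 lbmol/h; ν_Q = −1, so ξ = 21.98/1 = 21.98 lbmol/h.
Outlet amounts (n = n₀ + ν ξ):
  Q: 74 − 1(21.98) = 52.02
  P: 0 + 2(21.98) = 43.96

44 lbmol/h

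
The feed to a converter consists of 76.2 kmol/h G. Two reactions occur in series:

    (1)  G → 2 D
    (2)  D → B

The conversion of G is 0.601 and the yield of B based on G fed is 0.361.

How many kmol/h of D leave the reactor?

64.1 kmol/h

Conversion of G: G consumed = 1ξ₁ = 0.601 × 76.2 → ξ₁ = 45.8 kmol/h.
Yield of B: 1ξ₂ / 76.2 = 0.361 → ξ₂ = 27.51 kmol/h.
Outlet amounts (n = n₀ + Σ ν·ξ):
  G: 76.2 − 1(45.8) = 30.4
  D: 0 + 2(45.8) − 1(27.51) = 64.08
  B: 0 + 1(27.51) = 27.51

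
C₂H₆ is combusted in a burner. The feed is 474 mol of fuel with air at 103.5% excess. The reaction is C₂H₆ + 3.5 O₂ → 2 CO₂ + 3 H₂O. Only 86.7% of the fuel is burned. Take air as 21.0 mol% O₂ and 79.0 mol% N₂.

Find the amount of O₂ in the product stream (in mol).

1940 mol

Stoichiometric O₂ = 3.5 × 474 = 1659 mol; O₂ fed = 1659 × 2.035 = 3376 mol.
N₂ fed = 3376 × 79/21 = 12700 mol.
Fuel reacted = 0.867 × 474 → ξ = 411 mol.
Outlet (n = n₀ + ν ξ):
  C₂H₆: 474 − 1(411) = 63.04
  O₂: 3376 − 3.5(411) = 1938
  N₂: 12700 (inert)
  CO₂: 0 + 2(411) = 821.9
  H₂O: 0 + 3(411) = 1233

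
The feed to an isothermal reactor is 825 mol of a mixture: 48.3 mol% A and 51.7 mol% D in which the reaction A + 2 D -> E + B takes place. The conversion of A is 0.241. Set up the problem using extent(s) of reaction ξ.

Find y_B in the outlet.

0.132

A reacted = 0.241 × 398.5 = 96.03 mol; ν_A = −1, so ξ = 96.03/1 = 96.03 mol.
Outlet amounts (n = n₀ + ν ξ):
  A: 398.5 − 1(96.03) = 302.4
  D: 426.5 − 2(96.03) = 234.5
  E: 0 + 1(96.03) = 96.03
  B: 0 + 1(96.03) = 96.03
Total out = 729 mol; y_B = 96.03 / 729 = 0.1317.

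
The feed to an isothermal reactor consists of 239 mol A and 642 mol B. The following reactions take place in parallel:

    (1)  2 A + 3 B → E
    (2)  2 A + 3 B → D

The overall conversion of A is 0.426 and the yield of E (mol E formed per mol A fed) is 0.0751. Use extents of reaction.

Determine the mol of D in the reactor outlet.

33 mol

Yield of E: 1ξ₁ / 239 = 0.0751 → ξ₁ = 17.95 mol.
Conversion of A: 2ξ₁ + 2ξ₂ = 0.426 × 239 = 101.8 → ξ₂ = 32.96 mol.
Outlet amounts (n = n₀ + Σ ν·ξ):
  A: 239 − 2(17.95) − 2(32.96) = 137.2
  B: 642 − 3(17.95) − 3(32.96) = 489.3
  E: 0 + 1(17.95) = 17.95
  D: 0 + 1(32.96) = 32.96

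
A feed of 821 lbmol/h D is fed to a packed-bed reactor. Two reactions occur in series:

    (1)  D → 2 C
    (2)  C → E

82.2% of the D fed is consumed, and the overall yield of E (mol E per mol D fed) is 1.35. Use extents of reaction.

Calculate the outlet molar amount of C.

Conversion of D: D consumed = 1ξ₁ = 0.822 × 821 → ξ₁ = 674.9 lbmol/h.
Yield of E: 1ξ₂ / 821 = 1.35 → ξ₂ = 1108 lbmol/h.
Outlet amounts (n = n₀ + Σ ν·ξ):
  D: 821 − 1(674.9) = 146.1
  C: 0 + 2(674.9) − 1(1108) = 241.4
  E: 0 + 1(1108) = 1108

241 lbmol/h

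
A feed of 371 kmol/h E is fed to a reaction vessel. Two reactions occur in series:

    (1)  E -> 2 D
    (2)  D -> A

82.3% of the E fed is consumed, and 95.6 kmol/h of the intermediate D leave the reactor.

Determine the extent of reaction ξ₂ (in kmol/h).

ξ₂ = 515 kmol/h

Conversion of E: E consumed = 1ξ₁ = 0.823 × 371 → ξ₁ = 305.3 kmol/h.
D balance: n_D = 0 + 2ξ₁ − 1ξ₂ = 95.6 → ξ₂ = (2·305.3 − 95.6)/1 = 515.1 kmol/h.
Outlet amounts (n = n₀ + Σ ν·ξ):
  E: 371 − 1(305.3) = 65.67
  D: 0 + 2(305.3) − 1(515.1) = 95.6
  A: 0 + 1(515.1) = 515.1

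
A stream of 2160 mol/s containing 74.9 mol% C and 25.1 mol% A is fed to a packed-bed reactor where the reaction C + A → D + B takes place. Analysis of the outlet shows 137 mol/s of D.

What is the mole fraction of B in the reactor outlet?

For D: n = n₀ + 1ξ → 137 = 0 + 1ξ, giving ξ = 137 mol/s.
Outlet amounts (n = n₀ + ν ξ):
  C: 1618 − 1(137) = 1481
  A: 542.2 − 1(137) = 405.2
  D: 0 + 1(137) = 137
  B: 0 + 1(137) = 137
Total out = 2160 mol/s; y_B = 137 / 2160 = 0.06343.

0.0634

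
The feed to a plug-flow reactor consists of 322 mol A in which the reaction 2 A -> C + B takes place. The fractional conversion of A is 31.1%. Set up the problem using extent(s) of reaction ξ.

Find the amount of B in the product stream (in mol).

A reacted = 0.311 × 322 = 100.1 mol; ν_A = −2, so ξ = 100.1/2 = 50.07 mol.
Outlet amounts (n = n₀ + ν ξ):
  A: 322 − 2(50.07) = 221.9
  C: 0 + 1(50.07) = 50.07
  B: 0 + 1(50.07) = 50.07

50.1 mol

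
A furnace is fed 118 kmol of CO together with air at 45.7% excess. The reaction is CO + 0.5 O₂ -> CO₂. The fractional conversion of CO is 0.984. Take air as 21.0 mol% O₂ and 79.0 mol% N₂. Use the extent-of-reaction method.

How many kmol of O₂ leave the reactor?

Stoichiometric O₂ = 0.5 × 118 = 59 kmol; O₂ fed = 59 × 1.457 = 85.96 kmol.
N₂ fed = 85.96 × 79/21 = 323.4 kmol.
Fuel reacted = 0.984 × 118 → ξ = 116.1 kmol.
Outlet (n = n₀ + ν ξ):
  CO: 118 − 1(116.1) = 1.888
  O₂: 85.96 − 0.5(116.1) = 27.91
  N₂: 323.4 (inert)
  CO₂: 0 + 1(116.1) = 116.1

27.9 kmol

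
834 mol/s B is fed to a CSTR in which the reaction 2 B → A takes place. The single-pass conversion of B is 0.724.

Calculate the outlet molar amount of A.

302 mol/s

B reacted = 0.724 × 834 = 603.8 mol/s; ν_B = −2, so ξ = 603.8/2 = 301.9 mol/s.
Outlet amounts (n = n₀ + ν ξ):
  B: 834 − 2(301.9) = 230.2
  A: 0 + 1(301.9) = 301.9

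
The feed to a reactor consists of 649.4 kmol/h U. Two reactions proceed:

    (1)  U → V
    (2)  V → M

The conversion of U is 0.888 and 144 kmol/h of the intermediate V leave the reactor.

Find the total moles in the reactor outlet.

649 kmol/h

Conversion of U: U consumed = 1ξ₁ = 0.888 × 649.4 → ξ₁ = 576.7 kmol/h.
V balance: n_V = 0 + 1ξ₁ − 1ξ₂ = 144 → ξ₂ = (1·576.7 − 144)/1 = 432.7 kmol/h.
Outlet amounts (n = n₀ + Σ ν·ξ):
  U: 649.4 − 1(576.7) = 72.73
  V: 0 + 1(576.7) − 1(432.7) = 144
  M: 0 + 1(432.7) = 432.7
Total out = 72.73 + 144 + 432.7 = 649.4 kmol/h.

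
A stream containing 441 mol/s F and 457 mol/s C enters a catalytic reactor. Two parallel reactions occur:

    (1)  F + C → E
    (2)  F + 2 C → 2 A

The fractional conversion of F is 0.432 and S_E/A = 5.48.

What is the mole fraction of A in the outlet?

Conversion of F: F consumed = 0.432 × 441 = 190.5 mol/s = 1ξ₁ + 1ξ₂.
Selectivity: 1ξ₁ / (2ξ₂) = 5.48 → ξ₁ = 10.96 ξ₂.
Substitute: (1·10.96 + 1) ξ₂ = 190.5 → ξ₂ = 15.93 mol/s, ξ₁ = 174.6 mol/s.
Outlet amounts (n = n₀ + Σ ν·ξ):
  F: 441 − 1(174.6) − 1(15.93) = 250.5
  C: 457 − 1(174.6) − 2(15.93) = 250.6
  E: 0 + 1(174.6) = 174.6
  A: 0 + 2(15.93) = 31.86
Total out = 707.5 mol/s; y_A = 31.86 / 707.5 = 0.04503.

0.045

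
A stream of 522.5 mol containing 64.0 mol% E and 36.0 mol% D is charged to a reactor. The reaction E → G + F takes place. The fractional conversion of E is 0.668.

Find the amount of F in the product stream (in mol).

223 mol

E reacted = 0.668 × 334.4 = 223.4 mol; ν_E = −1, so ξ = 223.4/1 = 223.4 mol.
Outlet amounts (n = n₀ + ν ξ):
  E: 334.4 − 1(223.4) = 111
  G: 0 + 1(223.4) = 223.4
  F: 0 + 1(223.4) = 223.4
  D: 188.1 (inert)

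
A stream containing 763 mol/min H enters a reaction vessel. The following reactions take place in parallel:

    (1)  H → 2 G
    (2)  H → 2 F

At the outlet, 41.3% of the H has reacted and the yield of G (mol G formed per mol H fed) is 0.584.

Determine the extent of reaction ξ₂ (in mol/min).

Yield of G: 2ξ₁ / 763 = 0.584 → ξ₁ = 222.8 mol/min.
Conversion of H: 1ξ₁ + 1ξ₂ = 0.413 × 763 = 315.1 → ξ₂ = 92.32 mol/min.
Outlet amounts (n = n₀ + Σ ν·ξ):
  H: 763 − 1(222.8) − 1(92.32) = 447.9
  G: 0 + 2(222.8) = 445.6
  F: 0 + 2(92.32) = 184.6

ξ₂ = 92.3 mol/min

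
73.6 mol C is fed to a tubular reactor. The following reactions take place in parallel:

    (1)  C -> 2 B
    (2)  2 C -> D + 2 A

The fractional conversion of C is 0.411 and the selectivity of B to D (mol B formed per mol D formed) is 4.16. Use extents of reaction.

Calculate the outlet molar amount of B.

Conversion of C: C consumed = 0.411 × 73.6 = 30.25 mol = 1ξ₁ + 2ξ₂.
Selectivity: 2ξ₁ / (1ξ₂) = 4.16 → ξ₁ = 2.08 ξ₂.
Substitute: (1·2.08 + 2) ξ₂ = 30.25 → ξ₂ = 7.414 mol, ξ₁ = 15.42 mol.
Outlet amounts (n = n₀ + Σ ν·ξ):
  C: 73.6 − 1(15.42) − 2(7.414) = 43.35
  B: 0 + 2(15.42) = 30.84
  D: 0 + 1(7.414) = 7.414
  A: 0 + 2(7.414) = 14.83

30.8 mol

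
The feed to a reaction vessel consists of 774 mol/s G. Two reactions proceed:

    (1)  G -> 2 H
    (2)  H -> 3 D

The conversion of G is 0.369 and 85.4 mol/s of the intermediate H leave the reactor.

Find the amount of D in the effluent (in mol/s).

Conversion of G: G consumed = 1ξ₁ = 0.369 × 774 → ξ₁ = 285.6 mol/s.
H balance: n_H = 0 + 2ξ₁ − 1ξ₂ = 85.4 → ξ₂ = (2·285.6 − 85.4)/1 = 485.8 mol/s.
Outlet amounts (n = n₀ + Σ ν·ξ):
  G: 774 − 1(285.6) = 488.4
  H: 0 + 2(285.6) − 1(485.8) = 85.4
  D: 0 + 3(485.8) = 1457

1460 mol/s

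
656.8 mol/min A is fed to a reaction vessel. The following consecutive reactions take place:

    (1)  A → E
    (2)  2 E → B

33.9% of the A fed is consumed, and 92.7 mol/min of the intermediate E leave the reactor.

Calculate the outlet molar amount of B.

65 mol/min

Conversion of A: A consumed = 1ξ₁ = 0.339 × 656.8 → ξ₁ = 222.7 mol/min.
E balance: n_E = 0 + 1ξ₁ − 2ξ₂ = 92.7 → ξ₂ = (1·222.7 − 92.7)/2 = 64.98 mol/min.
Outlet amounts (n = n₀ + Σ ν·ξ):
  A: 656.8 − 1(222.7) = 434.1
  E: 0 + 1(222.7) − 2(64.98) = 92.7
  B: 0 + 1(64.98) = 64.98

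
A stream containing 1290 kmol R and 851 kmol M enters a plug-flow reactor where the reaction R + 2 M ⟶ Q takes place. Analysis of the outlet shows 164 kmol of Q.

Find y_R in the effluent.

For Q: n = n₀ + 1ξ → 164 = 0 + 1ξ, giving ξ = 164 kmol.
Outlet amounts (n = n₀ + ν ξ):
  R: 1290 − 1(164) = 1126
  M: 851 − 2(164) = 523
  Q: 0 + 1(164) = 164
Total out = 1813 kmol; y_R = 1126 / 1813 = 0.6211.

0.621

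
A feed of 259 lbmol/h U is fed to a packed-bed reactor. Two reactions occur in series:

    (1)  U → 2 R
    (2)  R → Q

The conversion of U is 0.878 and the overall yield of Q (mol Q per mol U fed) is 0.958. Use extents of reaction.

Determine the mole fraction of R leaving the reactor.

Conversion of U: U consumed = 1ξ₁ = 0.878 × 259 → ξ₁ = 227.4 lbmol/h.
Yield of Q: 1ξ₂ / 259 = 0.958 → ξ₂ = 248.1 lbmol/h.
Outlet amounts (n = n₀ + Σ ν·ξ):
  U: 259 − 1(227.4) = 31.6
  R: 0 + 2(227.4) − 1(248.1) = 206.7
  Q: 0 + 1(248.1) = 248.1
Total out = 486.4 lbmol/h; y_R = 206.7 / 486.4 = 0.4249.

0.425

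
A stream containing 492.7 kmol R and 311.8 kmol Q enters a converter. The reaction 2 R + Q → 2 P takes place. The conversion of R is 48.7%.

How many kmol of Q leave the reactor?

192 kmol

R reacted = 0.487 × 492.7 = 239.9 kmol; ν_R = −2, so ξ = 239.9/2 = 120 kmol.
Outlet amounts (n = n₀ + ν ξ):
  R: 492.7 − 2(120) = 252.8
  Q: 311.8 − 1(120) = 191.8
  P: 0 + 2(120) = 239.9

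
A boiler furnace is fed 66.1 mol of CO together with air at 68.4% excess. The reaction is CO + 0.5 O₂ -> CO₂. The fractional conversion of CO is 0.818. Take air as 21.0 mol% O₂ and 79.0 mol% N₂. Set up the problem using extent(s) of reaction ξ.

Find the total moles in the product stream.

Stoichiometric O₂ = 0.5 × 66.1 = 33.05 mol; O₂ fed = 33.05 × 1.684 = 55.66 mol.
N₂ fed = 55.66 × 79/21 = 209.4 mol.
Fuel reacted = 0.818 × 66.1 → ξ = 54.07 mol.
Outlet (n = n₀ + ν ξ):
  CO: 66.1 − 1(54.07) = 12.03
  O₂: 55.66 − 0.5(54.07) = 28.62
  N₂: 209.4 (inert)
  CO₂: 0 + 1(54.07) = 54.07
Total out = 12.03 + 28.62 + 209.4 + 54.07 = 304.1 mol.

304 mol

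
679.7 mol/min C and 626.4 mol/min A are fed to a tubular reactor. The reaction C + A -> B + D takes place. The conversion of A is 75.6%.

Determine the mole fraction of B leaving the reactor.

A reacted = 0.756 × 626.4 = 473.6 mol/min; ν_A = −1, so ξ = 473.6/1 = 473.6 mol/min.
Outlet amounts (n = n₀ + ν ξ):
  C: 679.7 − 1(473.6) = 206.1
  A: 626.4 − 1(473.6) = 152.8
  B: 0 + 1(473.6) = 473.6
  D: 0 + 1(473.6) = 473.6
Total out = 1306 mol/min; y_B = 473.6 / 1306 = 0.3626.

0.363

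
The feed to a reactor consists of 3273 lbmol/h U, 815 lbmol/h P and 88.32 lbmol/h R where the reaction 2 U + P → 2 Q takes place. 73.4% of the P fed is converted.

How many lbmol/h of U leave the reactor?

P reacted = 0.734 × 815 = 598.2 lbmol/h; ν_P = −1, so ξ = 598.2/1 = 598.2 lbmol/h.
Outlet amounts (n = n₀ + ν ξ):
  U: 3273 − 2(598.2) = 2077
  P: 815 − 1(598.2) = 216.8
  Q: 0 + 2(598.2) = 1196
  R: 88.32 (inert)

2080 lbmol/h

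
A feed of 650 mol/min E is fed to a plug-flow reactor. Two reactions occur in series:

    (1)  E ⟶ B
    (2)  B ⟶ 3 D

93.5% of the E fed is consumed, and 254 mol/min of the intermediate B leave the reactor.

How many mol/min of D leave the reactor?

Conversion of E: E consumed = 1ξ₁ = 0.935 × 650 → ξ₁ = 607.8 mol/min.
B balance: n_B = 0 + 1ξ₁ − 1ξ₂ = 254 → ξ₂ = (1·607.8 − 254)/1 = 353.8 mol/min.
Outlet amounts (n = n₀ + Σ ν·ξ):
  E: 650 − 1(607.8) = 42.25
  B: 0 + 1(607.8) − 1(353.8) = 254
  D: 0 + 3(353.8) = 1061

1060 mol/min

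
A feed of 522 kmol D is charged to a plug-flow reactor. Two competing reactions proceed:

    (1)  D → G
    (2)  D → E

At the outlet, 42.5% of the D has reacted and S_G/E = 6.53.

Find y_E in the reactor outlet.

0.0564

Conversion of D: D consumed = 0.425 × 522 = 221.8 kmol = 1ξ₁ + 1ξ₂.
Selectivity: 1ξ₁ / (1ξ₂) = 6.53 → ξ₁ = 6.53 ξ₂.
Substitute: (1·6.53 + 1) ξ₂ = 221.8 → ξ₂ = 29.46 kmol, ξ₁ = 192.4 kmol.
Outlet amounts (n = n₀ + Σ ν·ξ):
  D: 522 − 1(192.4) − 1(29.46) = 300.1
  G: 0 + 1(192.4) = 192.4
  E: 0 + 1(29.46) = 29.46
Total out = 522 kmol; y_E = 29.46 / 522 = 0.05644.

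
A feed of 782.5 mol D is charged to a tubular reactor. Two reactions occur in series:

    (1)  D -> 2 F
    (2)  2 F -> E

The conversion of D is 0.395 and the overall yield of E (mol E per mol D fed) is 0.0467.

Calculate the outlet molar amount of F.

Conversion of D: D consumed = 1ξ₁ = 0.395 × 782.5 → ξ₁ = 309.1 mol.
Yield of E: 1ξ₂ / 782.5 = 0.0467 → ξ₂ = 36.54 mol.
Outlet amounts (n = n₀ + Σ ν·ξ):
  D: 782.5 − 1(309.1) = 473.4
  F: 0 + 2(309.1) − 2(36.54) = 545.1
  E: 0 + 1(36.54) = 36.54

545 mol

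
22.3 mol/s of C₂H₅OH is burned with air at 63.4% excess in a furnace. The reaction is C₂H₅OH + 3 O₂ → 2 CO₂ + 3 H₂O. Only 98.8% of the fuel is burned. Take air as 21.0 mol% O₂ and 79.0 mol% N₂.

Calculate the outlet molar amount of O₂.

43.2 mol/s

Stoichiometric O₂ = 3 × 22.3 = 66.9 mol/s; O₂ fed = 66.9 × 1.634 = 109.3 mol/s.
N₂ fed = 109.3 × 79/21 = 411.2 mol/s.
Fuel reacted = 0.988 × 22.3 → ξ = 22.03 mol/s.
Outlet (n = n₀ + ν ξ):
  C₂H₅OH: 22.3 − 1(22.03) = 0.2676
  O₂: 109.3 − 3(22.03) = 43.22
  N₂: 411.2 (inert)
  CO₂: 0 + 2(22.03) = 44.06
  H₂O: 0 + 3(22.03) = 66.1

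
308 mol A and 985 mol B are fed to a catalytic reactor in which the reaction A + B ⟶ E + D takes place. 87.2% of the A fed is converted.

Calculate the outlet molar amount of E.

A reacted = 0.872 × 308 = 268.6 mol; ν_A = −1, so ξ = 268.6/1 = 268.6 mol.
Outlet amounts (n = n₀ + ν ξ):
  A: 308 − 1(268.6) = 39.42
  B: 985 − 1(268.6) = 716.4
  E: 0 + 1(268.6) = 268.6
  D: 0 + 1(268.6) = 268.6

269 mol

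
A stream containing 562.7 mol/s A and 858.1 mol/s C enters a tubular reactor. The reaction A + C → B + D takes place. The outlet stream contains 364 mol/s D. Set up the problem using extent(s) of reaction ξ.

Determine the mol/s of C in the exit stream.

For D: n = n₀ + 1ξ → 364 = 0 + 1ξ, giving ξ = 364 mol/s.
Outlet amounts (n = n₀ + ν ξ):
  A: 562.7 − 1(364) = 198.7
  C: 858.1 − 1(364) = 494.1
  B: 0 + 1(364) = 364
  D: 0 + 1(364) = 364

494 mol/s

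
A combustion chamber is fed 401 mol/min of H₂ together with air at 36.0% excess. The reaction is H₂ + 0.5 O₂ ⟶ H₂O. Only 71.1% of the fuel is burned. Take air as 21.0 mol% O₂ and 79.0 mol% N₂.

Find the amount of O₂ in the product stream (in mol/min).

130 mol/min

Stoichiometric O₂ = 0.5 × 401 = 200.5 mol/min; O₂ fed = 200.5 × 1.360 = 272.7 mol/min.
N₂ fed = 272.7 × 79/21 = 1026 mol/min.
Fuel reacted = 0.711 × 401 → ξ = 285.1 mol/min.
Outlet (n = n₀ + ν ξ):
  H₂: 401 − 1(285.1) = 115.9
  O₂: 272.7 − 0.5(285.1) = 130.1
  N₂: 1026 (inert)
  H₂O: 0 + 1(285.1) = 285.1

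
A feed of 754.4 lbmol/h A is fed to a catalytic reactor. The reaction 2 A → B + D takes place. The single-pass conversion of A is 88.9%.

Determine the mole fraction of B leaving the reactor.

0.445

A reacted = 0.889 × 754.4 = 670.7 lbmol/h; ν_A = −2, so ξ = 670.7/2 = 335.3 lbmol/h.
Outlet amounts (n = n₀ + ν ξ):
  A: 754.4 − 2(335.3) = 83.74
  B: 0 + 1(335.3) = 335.3
  D: 0 + 1(335.3) = 335.3
Total out = 754.4 lbmol/h; y_B = 335.3 / 754.4 = 0.4445.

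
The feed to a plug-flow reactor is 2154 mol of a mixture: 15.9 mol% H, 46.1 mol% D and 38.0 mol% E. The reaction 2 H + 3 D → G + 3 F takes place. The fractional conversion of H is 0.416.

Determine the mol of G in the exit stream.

71.2 mol

H reacted = 0.416 × 342.5 = 142.5 mol; ν_H = −2, so ξ = 142.5/2 = 71.24 mol.
Outlet amounts (n = n₀ + ν ξ):
  H: 342.5 − 2(71.24) = 200
  D: 993 − 3(71.24) = 779.3
  G: 0 + 1(71.24) = 71.24
  F: 0 + 3(71.24) = 213.7
  E: 818.5 (inert)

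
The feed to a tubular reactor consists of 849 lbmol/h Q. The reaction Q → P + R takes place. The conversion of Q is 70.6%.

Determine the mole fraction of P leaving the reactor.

Q reacted = 0.706 × 849 = 599.4 lbmol/h; ν_Q = −1, so ξ = 599.4/1 = 599.4 lbmol/h.
Outlet amounts (n = n₀ + ν ξ):
  Q: 849 − 1(599.4) = 249.6
  P: 0 + 1(599.4) = 599.4
  R: 0 + 1(599.4) = 599.4
Total out = 1448 lbmol/h; y_P = 599.4 / 1448 = 0.4138.

0.414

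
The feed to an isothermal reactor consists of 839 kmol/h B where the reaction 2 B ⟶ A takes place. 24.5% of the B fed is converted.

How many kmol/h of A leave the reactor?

B reacted = 0.245 × 839 = 205.6 kmol/h; ν_B = −2, so ξ = 205.6/2 = 102.8 kmol/h.
Outlet amounts (n = n₀ + ν ξ):
  B: 839 − 2(102.8) = 633.4
  A: 0 + 1(102.8) = 102.8

103 kmol/h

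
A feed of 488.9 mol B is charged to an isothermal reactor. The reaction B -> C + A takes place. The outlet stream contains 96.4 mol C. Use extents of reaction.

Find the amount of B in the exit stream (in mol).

For C: n = n₀ + 1ξ → 96.4 = 0 + 1ξ, giving ξ = 96.4 mol.
Outlet amounts (n = n₀ + ν ξ):
  B: 488.9 − 1(96.4) = 392.5
  C: 0 + 1(96.4) = 96.4
  A: 0 + 1(96.4) = 96.4

392 mol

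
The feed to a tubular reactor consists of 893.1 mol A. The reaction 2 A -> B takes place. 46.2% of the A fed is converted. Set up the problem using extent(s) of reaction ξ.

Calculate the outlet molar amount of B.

206 mol

A reacted = 0.462 × 893.1 = 412.6 mol; ν_A = −2, so ξ = 412.6/2 = 206.3 mol.
Outlet amounts (n = n₀ + ν ξ):
  A: 893.1 − 2(206.3) = 480.5
  B: 0 + 1(206.3) = 206.3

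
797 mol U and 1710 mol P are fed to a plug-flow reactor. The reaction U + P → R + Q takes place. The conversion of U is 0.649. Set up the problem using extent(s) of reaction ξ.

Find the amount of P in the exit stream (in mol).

1190 mol

U reacted = 0.649 × 797 = 517.3 mol; ν_U = −1, so ξ = 517.3/1 = 517.3 mol.
Outlet amounts (n = n₀ + ν ξ):
  U: 797 − 1(517.3) = 279.7
  P: 1710 − 1(517.3) = 1193
  R: 0 + 1(517.3) = 517.3
  Q: 0 + 1(517.3) = 517.3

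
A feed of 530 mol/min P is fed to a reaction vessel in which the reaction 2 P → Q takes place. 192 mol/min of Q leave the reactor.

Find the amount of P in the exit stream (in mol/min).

146 mol/min

For Q: n = n₀ + 1ξ → 192 = 0 + 1ξ, giving ξ = 192 mol/min.
Outlet amounts (n = n₀ + ν ξ):
  P: 530 − 2(192) = 146
  Q: 0 + 1(192) = 192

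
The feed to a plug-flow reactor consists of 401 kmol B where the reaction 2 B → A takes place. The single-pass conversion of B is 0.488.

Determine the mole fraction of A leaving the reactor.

B reacted = 0.488 × 401 = 195.7 kmol; ν_B = −2, so ξ = 195.7/2 = 97.84 kmol.
Outlet amounts (n = n₀ + ν ξ):
  B: 401 − 2(97.84) = 205.3
  A: 0 + 1(97.84) = 97.84
Total out = 303.2 kmol; y_A = 97.84 / 303.2 = 0.3228.

0.323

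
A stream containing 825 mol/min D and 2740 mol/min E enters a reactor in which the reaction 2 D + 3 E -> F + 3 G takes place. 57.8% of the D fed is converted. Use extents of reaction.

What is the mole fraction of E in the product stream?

0.609

D reacted = 0.578 × 825 = 476.8 mol/min; ν_D = −2, so ξ = 476.8/2 = 238.4 mol/min.
Outlet amounts (n = n₀ + ν ξ):
  D: 825 − 2(238.4) = 348.2
  E: 2740 − 3(238.4) = 2025
  F: 0 + 1(238.4) = 238.4
  G: 0 + 3(238.4) = 715.3
Total out = 3327 mol/min; y_E = 2025 / 3327 = 0.6087.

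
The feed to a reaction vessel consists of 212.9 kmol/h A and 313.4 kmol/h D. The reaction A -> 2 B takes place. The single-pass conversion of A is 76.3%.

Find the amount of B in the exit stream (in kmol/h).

A reacted = 0.763 × 212.9 = 162.4 kmol/h; ν_A = −1, so ξ = 162.4/1 = 162.4 kmol/h.
Outlet amounts (n = n₀ + ν ξ):
  A: 212.9 − 1(162.4) = 50.46
  B: 0 + 2(162.4) = 324.9
  D: 313.4 (inert)

325 kmol/h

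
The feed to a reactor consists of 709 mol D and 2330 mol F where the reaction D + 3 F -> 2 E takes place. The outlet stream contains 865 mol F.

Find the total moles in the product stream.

2060 mol

For F: n = n₀ − 3ξ → 865 = 2330 − 3ξ, giving ξ = 488.3 mol.
Outlet amounts (n = n₀ + ν ξ):
  D: 709 − 1(488.3) = 220.7
  F: 2330 − 3(488.3) = 865
  E: 0 + 2(488.3) = 976.7
Total out = 220.7 + 865 + 976.7 = 2062 mol.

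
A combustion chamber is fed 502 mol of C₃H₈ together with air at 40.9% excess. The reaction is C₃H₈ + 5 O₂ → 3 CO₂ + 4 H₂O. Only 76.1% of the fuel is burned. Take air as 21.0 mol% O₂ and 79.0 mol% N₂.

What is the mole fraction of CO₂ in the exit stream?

0.0647

Stoichiometric O₂ = 5 × 502 = 2510 mol; O₂ fed = 2510 × 1.409 = 3537 mol.
N₂ fed = 3537 × 79/21 = 13300 mol.
Fuel reacted = 0.761 × 502 → ξ = 382 mol.
Outlet (n = n₀ + ν ξ):
  C₃H₈: 502 − 1(382) = 120
  O₂: 3537 − 5(382) = 1626
  N₂: 13300 (inert)
  CO₂: 0 + 3(382) = 1146
  H₂O: 0 + 4(382) = 1528
Total out = 17720 mol; y_CO₂ = 1146 / 17720 = 0.06466.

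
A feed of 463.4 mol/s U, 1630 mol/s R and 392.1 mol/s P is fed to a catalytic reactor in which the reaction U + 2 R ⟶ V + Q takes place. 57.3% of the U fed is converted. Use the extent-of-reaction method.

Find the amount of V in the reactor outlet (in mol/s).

U reacted = 0.573 × 463.4 = 265.5 mol/s; ν_U = −1, so ξ = 265.5/1 = 265.5 mol/s.
Outlet amounts (n = n₀ + ν ξ):
  U: 463.4 − 1(265.5) = 197.9
  R: 1630 − 2(265.5) = 1099
  V: 0 + 1(265.5) = 265.5
  Q: 0 + 1(265.5) = 265.5
  P: 392.1 (inert)

266 mol/s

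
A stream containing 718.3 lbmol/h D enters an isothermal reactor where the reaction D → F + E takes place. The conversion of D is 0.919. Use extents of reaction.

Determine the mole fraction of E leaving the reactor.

D reacted = 0.919 × 718.3 = 660.1 lbmol/h; ν_D = −1, so ξ = 660.1/1 = 660.1 lbmol/h.
Outlet amounts (n = n₀ + ν ξ):
  D: 718.3 − 1(660.1) = 58.18
  F: 0 + 1(660.1) = 660.1
  E: 0 + 1(660.1) = 660.1
Total out = 1378 lbmol/h; y_E = 660.1 / 1378 = 0.4789.

0.479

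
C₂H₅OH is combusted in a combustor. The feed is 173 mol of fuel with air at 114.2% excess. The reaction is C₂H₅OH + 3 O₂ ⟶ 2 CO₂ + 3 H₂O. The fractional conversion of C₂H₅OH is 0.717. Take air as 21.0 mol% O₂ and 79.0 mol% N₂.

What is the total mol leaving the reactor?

5590 mol

Stoichiometric O₂ = 3 × 173 = 519 mol; O₂ fed = 519 × 2.142 = 1112 mol.
N₂ fed = 1112 × 79/21 = 4182 mol.
Fuel reacted = 0.717 × 173 → ξ = 124 mol.
Outlet (n = n₀ + ν ξ):
  C₂H₅OH: 173 − 1(124) = 48.96
  O₂: 1112 − 3(124) = 739.6
  N₂: 4182 (inert)
  CO₂: 0 + 2(124) = 248.1
  H₂O: 0 + 3(124) = 372.1
Total out = 48.96 + 739.6 + 4182 + 248.1 + 372.1 = 5591 mol.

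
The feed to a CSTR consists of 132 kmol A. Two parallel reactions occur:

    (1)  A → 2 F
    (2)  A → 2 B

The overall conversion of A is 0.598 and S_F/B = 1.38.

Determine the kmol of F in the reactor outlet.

91.5 kmol

Conversion of A: A consumed = 0.598 × 132 = 78.94 kmol = 1ξ₁ + 1ξ₂.
Selectivity: 2ξ₁ / (2ξ₂) = 1.38 → ξ₁ = 1.38 ξ₂.
Substitute: (1·1.38 + 1) ξ₂ = 78.94 → ξ₂ = 33.17 kmol, ξ₁ = 45.77 kmol.
Outlet amounts (n = n₀ + Σ ν·ξ):
  A: 132 − 1(45.77) − 1(33.17) = 53.06
  F: 0 + 2(45.77) = 91.54
  B: 0 + 2(33.17) = 66.33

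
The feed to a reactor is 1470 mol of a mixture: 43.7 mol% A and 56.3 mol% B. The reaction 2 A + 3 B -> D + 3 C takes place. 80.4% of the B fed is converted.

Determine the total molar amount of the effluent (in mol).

B reacted = 0.804 × 827.6 = 665.4 mol; ν_B = −3, so ξ = 665.4/3 = 221.8 mol.
Outlet amounts (n = n₀ + ν ξ):
  A: 642.4 − 2(221.8) = 198.8
  B: 827.6 − 3(221.8) = 162.2
  D: 0 + 1(221.8) = 221.8
  C: 0 + 3(221.8) = 665.4
Total out = 198.8 + 162.2 + 221.8 + 665.4 = 1248 mol.

1250 mol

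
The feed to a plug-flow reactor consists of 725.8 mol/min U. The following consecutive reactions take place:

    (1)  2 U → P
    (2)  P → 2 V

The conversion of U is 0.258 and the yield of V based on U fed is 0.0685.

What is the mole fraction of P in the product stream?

0.105

Conversion of U: U consumed = 2ξ₁ = 0.258 × 725.8 → ξ₁ = 93.63 mol/min.
Yield of V: 2ξ₂ / 725.8 = 0.0685 → ξ₂ = 24.86 mol/min.
Outlet amounts (n = n₀ + Σ ν·ξ):
  U: 725.8 − 2(93.63) = 538.5
  P: 0 + 1(93.63) − 1(24.86) = 68.77
  V: 0 + 2(24.86) = 49.72
Total out = 657 mol/min; y_P = 68.77 / 657 = 0.1047.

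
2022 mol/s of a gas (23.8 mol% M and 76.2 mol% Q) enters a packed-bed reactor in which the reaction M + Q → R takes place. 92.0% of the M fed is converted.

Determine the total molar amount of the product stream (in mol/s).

M reacted = 0.92 × 481.2 = 442.7 mol/s; ν_M = −1, so ξ = 442.7/1 = 442.7 mol/s.
Outlet amounts (n = n₀ + ν ξ):
  M: 481.2 − 1(442.7) = 38.5
  Q: 1541 − 1(442.7) = 1098
  R: 0 + 1(442.7) = 442.7
Total out = 38.5 + 1098 + 442.7 = 1579 mol/s.

1580 mol/s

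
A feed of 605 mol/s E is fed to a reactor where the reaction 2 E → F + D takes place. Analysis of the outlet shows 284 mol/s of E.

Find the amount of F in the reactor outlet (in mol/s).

For E: n = n₀ − 2ξ → 284 = 605 − 2ξ, giving ξ = 160.5 mol/s.
Outlet amounts (n = n₀ + ν ξ):
  E: 605 − 2(160.5) = 284
  F: 0 + 1(160.5) = 160.5
  D: 0 + 1(160.5) = 160.5

160 mol/s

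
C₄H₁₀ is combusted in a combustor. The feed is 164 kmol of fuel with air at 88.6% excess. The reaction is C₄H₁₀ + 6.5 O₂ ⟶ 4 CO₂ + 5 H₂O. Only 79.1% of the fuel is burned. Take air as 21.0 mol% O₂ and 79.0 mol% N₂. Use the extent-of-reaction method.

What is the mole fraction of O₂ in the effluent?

0.118

Stoichiometric O₂ = 6.5 × 164 = 1066 kmol; O₂ fed = 1066 × 1.886 = 2010 kmol.
N₂ fed = 2010 × 79/21 = 7563 kmol.
Fuel reacted = 0.791 × 164 → ξ = 129.7 kmol.
Outlet (n = n₀ + ν ξ):
  C₄H₁₀: 164 − 1(129.7) = 34.28
  O₂: 2010 − 6.5(129.7) = 1167
  N₂: 7563 (inert)
  CO₂: 0 + 4(129.7) = 518.9
  H₂O: 0 + 5(129.7) = 648.6
Total out = 9932 kmol; y_O₂ = 1167 / 9932 = 0.1175.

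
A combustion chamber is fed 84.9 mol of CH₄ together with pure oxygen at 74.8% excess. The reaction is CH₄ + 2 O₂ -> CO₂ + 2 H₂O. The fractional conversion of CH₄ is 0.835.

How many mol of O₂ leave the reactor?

Stoichiometric O₂ = 2 × 84.9 = 169.8 mol; O₂ fed = 169.8 × 1.748 = 296.8 mol.
Fuel reacted = 0.835 × 84.9 → ξ = 70.89 mol.
Outlet (n = n₀ + ν ξ):
  CH₄: 84.9 − 1(70.89) = 14.01
  O₂: 296.8 − 2(70.89) = 155
  CO₂: 0 + 1(70.89) = 70.89
  H₂O: 0 + 2(70.89) = 141.8

155 mol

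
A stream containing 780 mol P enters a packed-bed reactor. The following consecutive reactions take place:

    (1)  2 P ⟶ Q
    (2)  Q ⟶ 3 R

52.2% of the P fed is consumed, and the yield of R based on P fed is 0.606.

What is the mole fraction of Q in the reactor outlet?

0.0516

Conversion of P: P consumed = 2ξ₁ = 0.522 × 780 → ξ₁ = 203.6 mol.
Yield of R: 3ξ₂ / 780 = 0.606 → ξ₂ = 157.6 mol.
Outlet amounts (n = n₀ + Σ ν·ξ):
  P: 780 − 2(203.6) = 372.8
  Q: 0 + 1(203.6) − 1(157.6) = 46.02
  R: 0 + 3(157.6) = 472.7
Total out = 891.5 mol; y_Q = 46.02 / 891.5 = 0.05162.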